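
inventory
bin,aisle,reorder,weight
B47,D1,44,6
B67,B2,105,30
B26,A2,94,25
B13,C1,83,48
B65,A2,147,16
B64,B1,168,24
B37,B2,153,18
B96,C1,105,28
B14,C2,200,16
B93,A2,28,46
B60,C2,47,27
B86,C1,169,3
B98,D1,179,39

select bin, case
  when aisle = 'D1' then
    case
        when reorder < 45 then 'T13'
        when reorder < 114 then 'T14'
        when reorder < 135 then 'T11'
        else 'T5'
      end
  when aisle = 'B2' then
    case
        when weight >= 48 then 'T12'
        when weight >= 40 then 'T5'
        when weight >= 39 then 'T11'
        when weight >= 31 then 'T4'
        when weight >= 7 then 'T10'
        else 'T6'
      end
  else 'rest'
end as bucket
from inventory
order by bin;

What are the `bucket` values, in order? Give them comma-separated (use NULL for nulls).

rest, rest, rest, T10, T13, rest, rest, rest, T10, rest, rest, rest, T5

bin=B13: aisle='C1' → outer ELSE → rest
bin=B14: aisle='C2' → outer ELSE → rest
bin=B26: aisle='A2' → outer ELSE → rest
bin=B37: aisle='B2' → inner[weight >= 7] → T10
bin=B47: aisle='D1' → inner[reorder < 45] → T13
bin=B60: aisle='C2' → outer ELSE → rest
bin=B64: aisle='B1' → outer ELSE → rest
bin=B65: aisle='A2' → outer ELSE → rest
bin=B67: aisle='B2' → inner[weight >= 7] → T10
bin=B86: aisle='C1' → outer ELSE → rest
bin=B93: aisle='A2' → outer ELSE → rest
bin=B96: aisle='C1' → outer ELSE → rest
bin=B98: aisle='D1' → inner[ELSE] → T5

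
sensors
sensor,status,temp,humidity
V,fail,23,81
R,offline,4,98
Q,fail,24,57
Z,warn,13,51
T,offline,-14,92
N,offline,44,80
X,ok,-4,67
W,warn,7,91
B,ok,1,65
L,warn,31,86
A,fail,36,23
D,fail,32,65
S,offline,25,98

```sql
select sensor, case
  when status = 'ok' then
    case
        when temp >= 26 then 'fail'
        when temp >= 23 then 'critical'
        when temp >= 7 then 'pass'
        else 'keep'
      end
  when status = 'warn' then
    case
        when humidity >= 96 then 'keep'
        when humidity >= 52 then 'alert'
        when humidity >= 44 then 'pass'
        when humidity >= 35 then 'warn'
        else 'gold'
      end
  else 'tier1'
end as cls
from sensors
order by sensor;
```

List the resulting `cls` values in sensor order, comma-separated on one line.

sensor=A: status='fail' → outer ELSE → tier1
sensor=B: status='ok' → inner[ELSE] → keep
sensor=D: status='fail' → outer ELSE → tier1
sensor=L: status='warn' → inner[humidity >= 52] → alert
sensor=N: status='offline' → outer ELSE → tier1
sensor=Q: status='fail' → outer ELSE → tier1
sensor=R: status='offline' → outer ELSE → tier1
sensor=S: status='offline' → outer ELSE → tier1
sensor=T: status='offline' → outer ELSE → tier1
sensor=V: status='fail' → outer ELSE → tier1
sensor=W: status='warn' → inner[humidity >= 52] → alert
sensor=X: status='ok' → inner[ELSE] → keep
sensor=Z: status='warn' → inner[humidity >= 44] → pass

tier1, keep, tier1, alert, tier1, tier1, tier1, tier1, tier1, tier1, alert, keep, pass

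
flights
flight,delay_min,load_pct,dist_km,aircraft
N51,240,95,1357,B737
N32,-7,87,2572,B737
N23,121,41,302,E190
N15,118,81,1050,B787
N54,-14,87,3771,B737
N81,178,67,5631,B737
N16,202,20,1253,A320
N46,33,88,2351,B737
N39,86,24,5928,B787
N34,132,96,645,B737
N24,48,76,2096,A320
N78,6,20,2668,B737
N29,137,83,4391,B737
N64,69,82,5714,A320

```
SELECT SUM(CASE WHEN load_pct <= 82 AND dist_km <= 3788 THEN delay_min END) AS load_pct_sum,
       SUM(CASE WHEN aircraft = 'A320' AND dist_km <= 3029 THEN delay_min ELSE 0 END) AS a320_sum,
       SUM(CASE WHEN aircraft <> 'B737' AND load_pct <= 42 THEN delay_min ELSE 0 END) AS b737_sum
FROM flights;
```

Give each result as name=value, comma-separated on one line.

load_pct_sum=495, a320_sum=250, b737_sum=409

[load_pct_sum: load_pct <= 82 AND dist_km <= 3788]
flight=N51: ✗
flight=N32: ✗
flight=N23: ✓ → 121
flight=N15: ✓ → 118
flight=N54: ✗
flight=N81: ✗
flight=N16: ✓ → 202
flight=N46: ✗
flight=N39: ✗
flight=N34: ✗
flight=N24: ✓ → 48
flight=N78: ✓ → 6
flight=N29: ✗
flight=N64: ✗
load_pct_sum = 121 + 118 + 202 + 48 + 6 = 495
—
[a320_sum: aircraft = 'A320' AND dist_km <= 3029]
flight=N51: ✗
flight=N32: ✗
flight=N23: ✗
flight=N15: ✗
flight=N54: ✗
flight=N81: ✗
flight=N16: ✓ → 202
flight=N46: ✗
flight=N39: ✗
flight=N34: ✗
flight=N24: ✓ → 48
flight=N78: ✗
flight=N29: ✗
flight=N64: ✗
a320_sum = 202 + 48 = 250
—
[b737_sum: aircraft <> 'B737' AND load_pct <= 42]
flight=N51: ✗
flight=N32: ✗
flight=N23: ✓ → 121
flight=N15: ✗
flight=N54: ✗
flight=N81: ✗
flight=N16: ✓ → 202
flight=N46: ✗
flight=N39: ✓ → 86
flight=N34: ✗
flight=N24: ✗
flight=N78: ✗
flight=N29: ✗
flight=N64: ✗
b737_sum = 121 + 202 + 86 = 409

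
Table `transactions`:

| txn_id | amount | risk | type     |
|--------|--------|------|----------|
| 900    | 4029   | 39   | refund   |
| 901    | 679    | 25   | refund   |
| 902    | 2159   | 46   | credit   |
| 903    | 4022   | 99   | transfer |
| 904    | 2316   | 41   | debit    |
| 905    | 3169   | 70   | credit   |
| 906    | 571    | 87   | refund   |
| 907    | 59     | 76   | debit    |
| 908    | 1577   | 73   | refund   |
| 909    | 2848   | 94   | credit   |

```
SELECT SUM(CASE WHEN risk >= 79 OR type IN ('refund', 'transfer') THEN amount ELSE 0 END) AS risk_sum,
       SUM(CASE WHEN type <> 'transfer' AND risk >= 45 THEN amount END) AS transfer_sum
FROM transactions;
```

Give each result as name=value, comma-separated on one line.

risk_sum=13726, transfer_sum=10383

[risk_sum: risk >= 79 OR type IN ('refund', 'transfer')]
txn_id=900: ✓ → 4029
txn_id=901: ✓ → 679
txn_id=902: ✗
txn_id=903: ✓ → 4022
txn_id=904: ✗
txn_id=905: ✗
txn_id=906: ✓ → 571
txn_id=907: ✗
txn_id=908: ✓ → 1577
txn_id=909: ✓ → 2848
risk_sum = 4029 + 679 + 4022 + 571 + 1577 + 2848 = 13726
—
[transfer_sum: type <> 'transfer' AND risk >= 45]
txn_id=900: ✗
txn_id=901: ✗
txn_id=902: ✓ → 2159
txn_id=903: ✗
txn_id=904: ✗
txn_id=905: ✓ → 3169
txn_id=906: ✓ → 571
txn_id=907: ✓ → 59
txn_id=908: ✓ → 1577
txn_id=909: ✓ → 2848
transfer_sum = 2159 + 3169 + 571 + 59 + 1577 + 2848 = 10383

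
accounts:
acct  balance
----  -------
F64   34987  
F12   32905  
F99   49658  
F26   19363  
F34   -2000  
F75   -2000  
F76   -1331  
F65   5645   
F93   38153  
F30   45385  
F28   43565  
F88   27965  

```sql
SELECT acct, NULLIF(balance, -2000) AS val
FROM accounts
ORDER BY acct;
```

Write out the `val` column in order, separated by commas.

32905, 19363, 43565, 45385, NULL, 34987, 5645, NULL, -1331, 27965, 38153, 49658

acct=F12: balance=32905 vs -2000: differ → 32905
acct=F26: balance=19363 vs -2000: differ → 19363
acct=F28: balance=43565 vs -2000: differ → 43565
acct=F30: balance=45385 vs -2000: differ → 45385
acct=F34: balance=-2000 vs -2000: equal → NULL
acct=F64: balance=34987 vs -2000: differ → 34987
acct=F65: balance=5645 vs -2000: differ → 5645
acct=F75: balance=-2000 vs -2000: equal → NULL
acct=F76: balance=-1331 vs -2000: differ → -1331
acct=F88: balance=27965 vs -2000: differ → 27965
acct=F93: balance=38153 vs -2000: differ → 38153
acct=F99: balance=49658 vs -2000: differ → 49658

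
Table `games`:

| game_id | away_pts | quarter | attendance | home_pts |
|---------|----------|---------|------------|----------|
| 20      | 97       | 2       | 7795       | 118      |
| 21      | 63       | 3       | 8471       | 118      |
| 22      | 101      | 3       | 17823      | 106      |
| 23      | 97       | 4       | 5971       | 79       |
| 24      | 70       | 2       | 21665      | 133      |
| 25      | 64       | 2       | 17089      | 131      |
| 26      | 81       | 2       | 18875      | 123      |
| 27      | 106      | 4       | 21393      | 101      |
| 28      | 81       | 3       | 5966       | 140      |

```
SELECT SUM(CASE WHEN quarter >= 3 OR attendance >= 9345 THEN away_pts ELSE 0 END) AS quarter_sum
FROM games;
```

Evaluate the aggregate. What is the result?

663

game_id=20: ✗
game_id=21: ✓ → 63
game_id=22: ✓ → 101
game_id=23: ✓ → 97
game_id=24: ✓ → 70
game_id=25: ✓ → 64
game_id=26: ✓ → 81
game_id=27: ✓ → 106
game_id=28: ✓ → 81
quarter_sum = 63 + 101 + 97 + 70 + 64 + 81 + 106 + 81 = 663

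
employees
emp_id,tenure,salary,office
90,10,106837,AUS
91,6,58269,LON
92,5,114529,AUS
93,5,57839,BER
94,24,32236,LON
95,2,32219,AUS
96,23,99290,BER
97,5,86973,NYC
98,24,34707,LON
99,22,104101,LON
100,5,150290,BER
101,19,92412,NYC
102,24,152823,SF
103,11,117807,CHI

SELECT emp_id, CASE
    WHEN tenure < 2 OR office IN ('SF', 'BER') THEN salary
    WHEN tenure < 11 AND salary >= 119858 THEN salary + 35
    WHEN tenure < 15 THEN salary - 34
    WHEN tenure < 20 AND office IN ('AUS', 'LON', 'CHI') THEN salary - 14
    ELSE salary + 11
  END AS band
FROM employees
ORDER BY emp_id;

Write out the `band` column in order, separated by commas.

emp_id=90: tenure < 15 → 106803
emp_id=91: tenure < 15 → 58235
emp_id=92: tenure < 15 → 114495
emp_id=93: tenure < 2 OR office IN ('SF', 'BER') → 57839
emp_id=94: ELSE → 32247
emp_id=95: tenure < 15 → 32185
emp_id=96: tenure < 2 OR office IN ('SF', 'BER') → 99290
emp_id=97: tenure < 15 → 86939
emp_id=98: ELSE → 34718
emp_id=99: ELSE → 104112
emp_id=100: tenure < 2 OR office IN ('SF', 'BER') → 150290
emp_id=101: ELSE → 92423
emp_id=102: tenure < 2 OR office IN ('SF', 'BER') → 152823
emp_id=103: tenure < 15 → 117773

106803, 58235, 114495, 57839, 32247, 32185, 99290, 86939, 34718, 104112, 150290, 92423, 152823, 117773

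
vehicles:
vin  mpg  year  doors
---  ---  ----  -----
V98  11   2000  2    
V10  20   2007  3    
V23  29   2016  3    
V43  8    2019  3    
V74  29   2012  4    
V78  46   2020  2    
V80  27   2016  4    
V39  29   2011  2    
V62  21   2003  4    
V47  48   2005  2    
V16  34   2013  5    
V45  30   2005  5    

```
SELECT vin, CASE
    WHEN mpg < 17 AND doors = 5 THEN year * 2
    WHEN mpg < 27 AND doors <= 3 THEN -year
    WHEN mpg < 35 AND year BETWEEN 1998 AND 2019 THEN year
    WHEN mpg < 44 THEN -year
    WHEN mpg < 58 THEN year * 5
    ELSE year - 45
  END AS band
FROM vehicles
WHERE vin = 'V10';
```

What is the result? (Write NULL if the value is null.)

vin = V10: mpg=20, year=2007, doors=3.
mpg < 17 AND doors = 5 → false
mpg < 27 AND doors <= 3 → true → -2007

-2007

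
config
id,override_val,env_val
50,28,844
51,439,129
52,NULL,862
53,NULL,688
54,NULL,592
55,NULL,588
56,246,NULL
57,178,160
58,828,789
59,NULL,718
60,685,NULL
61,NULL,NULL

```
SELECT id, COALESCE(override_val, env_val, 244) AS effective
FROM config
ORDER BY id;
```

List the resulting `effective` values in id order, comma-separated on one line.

28, 439, 862, 688, 592, 588, 246, 178, 828, 718, 685, 244

id=50: override_val=28 → 28
id=51: override_val=439 → 439
id=52: override_val=NULL, env_val=862 → 862
id=53: override_val=NULL, env_val=688 → 688
id=54: override_val=NULL, env_val=592 → 592
id=55: override_val=NULL, env_val=588 → 588
id=56: override_val=246 → 246
id=57: override_val=178 → 178
id=58: override_val=828 → 828
id=59: override_val=NULL, env_val=718 → 718
id=60: override_val=685 → 685
id=61: override_val=NULL, env_val=NULL, → literal 244 → 244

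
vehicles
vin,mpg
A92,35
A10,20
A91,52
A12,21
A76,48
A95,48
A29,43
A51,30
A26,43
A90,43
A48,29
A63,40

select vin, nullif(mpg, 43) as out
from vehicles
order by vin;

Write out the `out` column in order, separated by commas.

vin=A10: mpg=20 vs 43: differ → 20
vin=A12: mpg=21 vs 43: differ → 21
vin=A26: mpg=43 vs 43: equal → NULL
vin=A29: mpg=43 vs 43: equal → NULL
vin=A48: mpg=29 vs 43: differ → 29
vin=A51: mpg=30 vs 43: differ → 30
vin=A63: mpg=40 vs 43: differ → 40
vin=A76: mpg=48 vs 43: differ → 48
vin=A90: mpg=43 vs 43: equal → NULL
vin=A91: mpg=52 vs 43: differ → 52
vin=A92: mpg=35 vs 43: differ → 35
vin=A95: mpg=48 vs 43: differ → 48

20, 21, NULL, NULL, 29, 30, 40, 48, NULL, 52, 35, 48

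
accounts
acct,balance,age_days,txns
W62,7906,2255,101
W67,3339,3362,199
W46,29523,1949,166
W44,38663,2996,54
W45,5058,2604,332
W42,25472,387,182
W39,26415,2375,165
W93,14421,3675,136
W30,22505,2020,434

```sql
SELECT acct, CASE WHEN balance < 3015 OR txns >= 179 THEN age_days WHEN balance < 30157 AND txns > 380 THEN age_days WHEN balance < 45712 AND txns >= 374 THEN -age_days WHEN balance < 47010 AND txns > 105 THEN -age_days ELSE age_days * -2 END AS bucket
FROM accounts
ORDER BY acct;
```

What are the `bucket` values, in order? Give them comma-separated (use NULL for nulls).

2020, -2375, 387, -5992, 2604, -1949, -4510, 3362, -3675

acct=W30: balance < 3015 OR txns >= 179 → 2020
acct=W39: balance < 47010 AND txns > 105 → -2375
acct=W42: balance < 3015 OR txns >= 179 → 387
acct=W44: ELSE → -5992
acct=W45: balance < 3015 OR txns >= 179 → 2604
acct=W46: balance < 47010 AND txns > 105 → -1949
acct=W62: ELSE → -4510
acct=W67: balance < 3015 OR txns >= 179 → 3362
acct=W93: balance < 47010 AND txns > 105 → -3675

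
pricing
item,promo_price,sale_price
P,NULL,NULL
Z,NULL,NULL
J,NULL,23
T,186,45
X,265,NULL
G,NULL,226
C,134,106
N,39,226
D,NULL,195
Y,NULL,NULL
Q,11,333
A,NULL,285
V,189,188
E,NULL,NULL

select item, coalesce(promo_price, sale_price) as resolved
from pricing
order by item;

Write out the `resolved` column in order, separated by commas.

item=A: promo_price=NULL, sale_price=285 → 285
item=C: promo_price=134 → 134
item=D: promo_price=NULL, sale_price=195 → 195
item=E: promo_price=NULL, sale_price=NULL (all NULL) → NULL
item=G: promo_price=NULL, sale_price=226 → 226
item=J: promo_price=NULL, sale_price=23 → 23
item=N: promo_price=39 → 39
item=P: promo_price=NULL, sale_price=NULL (all NULL) → NULL
item=Q: promo_price=11 → 11
item=T: promo_price=186 → 186
item=V: promo_price=189 → 189
item=X: promo_price=265 → 265
item=Y: promo_price=NULL, sale_price=NULL (all NULL) → NULL
item=Z: promo_price=NULL, sale_price=NULL (all NULL) → NULL

285, 134, 195, NULL, 226, 23, 39, NULL, 11, 186, 189, 265, NULL, NULL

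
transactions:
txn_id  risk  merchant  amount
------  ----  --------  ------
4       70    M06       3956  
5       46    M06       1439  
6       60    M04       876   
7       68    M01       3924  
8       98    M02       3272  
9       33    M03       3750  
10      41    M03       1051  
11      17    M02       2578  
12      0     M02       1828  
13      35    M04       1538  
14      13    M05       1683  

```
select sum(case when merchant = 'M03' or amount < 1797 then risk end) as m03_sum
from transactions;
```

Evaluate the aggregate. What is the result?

txn_id=4: ✗
txn_id=5: ✓ → 46
txn_id=6: ✓ → 60
txn_id=7: ✗
txn_id=8: ✗
txn_id=9: ✓ → 33
txn_id=10: ✓ → 41
txn_id=11: ✗
txn_id=12: ✗
txn_id=13: ✓ → 35
txn_id=14: ✓ → 13
m03_sum = 46 + 60 + 33 + 41 + 35 + 13 = 228

228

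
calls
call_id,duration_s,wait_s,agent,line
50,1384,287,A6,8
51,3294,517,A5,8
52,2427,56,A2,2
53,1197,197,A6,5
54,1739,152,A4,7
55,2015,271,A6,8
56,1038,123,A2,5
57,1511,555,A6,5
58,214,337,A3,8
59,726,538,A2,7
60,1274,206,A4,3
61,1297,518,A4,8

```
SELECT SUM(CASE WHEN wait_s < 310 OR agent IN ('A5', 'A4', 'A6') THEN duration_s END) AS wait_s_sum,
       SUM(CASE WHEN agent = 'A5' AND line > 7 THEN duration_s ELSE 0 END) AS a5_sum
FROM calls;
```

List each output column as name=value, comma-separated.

[wait_s_sum: wait_s < 310 OR agent IN ('A5', 'A4', 'A6')]
call_id=50: ✓ → 1384
call_id=51: ✓ → 3294
call_id=52: ✓ → 2427
call_id=53: ✓ → 1197
call_id=54: ✓ → 1739
call_id=55: ✓ → 2015
call_id=56: ✓ → 1038
call_id=57: ✓ → 1511
call_id=58: ✗
call_id=59: ✗
call_id=60: ✓ → 1274
call_id=61: ✓ → 1297
wait_s_sum = 1384 + 3294 + 2427 + 1197 + 1739 + 2015 + 1038 + 1511 + 1274 + 1297 = 17176
—
[a5_sum: agent = 'A5' AND line > 7]
call_id=50: ✗
call_id=51: ✓ → 3294
call_id=52: ✗
call_id=53: ✗
call_id=54: ✗
call_id=55: ✗
call_id=56: ✗
call_id=57: ✗
call_id=58: ✗
call_id=59: ✗
call_id=60: ✗
call_id=61: ✗
a5_sum = 3294

wait_s_sum=17176, a5_sum=3294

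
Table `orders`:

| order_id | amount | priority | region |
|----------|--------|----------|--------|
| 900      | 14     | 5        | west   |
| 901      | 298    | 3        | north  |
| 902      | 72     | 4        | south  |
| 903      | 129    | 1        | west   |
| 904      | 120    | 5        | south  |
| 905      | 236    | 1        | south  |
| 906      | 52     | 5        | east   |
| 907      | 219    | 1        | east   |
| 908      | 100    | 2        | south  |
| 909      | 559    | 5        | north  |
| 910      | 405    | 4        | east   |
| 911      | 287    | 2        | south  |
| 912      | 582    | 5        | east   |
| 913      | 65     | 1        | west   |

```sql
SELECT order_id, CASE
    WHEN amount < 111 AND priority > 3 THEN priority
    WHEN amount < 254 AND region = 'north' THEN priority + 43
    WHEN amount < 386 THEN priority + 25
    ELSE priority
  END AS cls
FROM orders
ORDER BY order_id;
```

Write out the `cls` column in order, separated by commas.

5, 28, 4, 26, 30, 26, 5, 26, 27, 5, 4, 27, 5, 26

order_id=900: amount < 111 AND priority > 3 → 5
order_id=901: amount < 386 → 28
order_id=902: amount < 111 AND priority > 3 → 4
order_id=903: amount < 386 → 26
order_id=904: amount < 386 → 30
order_id=905: amount < 386 → 26
order_id=906: amount < 111 AND priority > 3 → 5
order_id=907: amount < 386 → 26
order_id=908: amount < 386 → 27
order_id=909: ELSE → 5
order_id=910: ELSE → 4
order_id=911: amount < 386 → 27
order_id=912: ELSE → 5
order_id=913: amount < 386 → 26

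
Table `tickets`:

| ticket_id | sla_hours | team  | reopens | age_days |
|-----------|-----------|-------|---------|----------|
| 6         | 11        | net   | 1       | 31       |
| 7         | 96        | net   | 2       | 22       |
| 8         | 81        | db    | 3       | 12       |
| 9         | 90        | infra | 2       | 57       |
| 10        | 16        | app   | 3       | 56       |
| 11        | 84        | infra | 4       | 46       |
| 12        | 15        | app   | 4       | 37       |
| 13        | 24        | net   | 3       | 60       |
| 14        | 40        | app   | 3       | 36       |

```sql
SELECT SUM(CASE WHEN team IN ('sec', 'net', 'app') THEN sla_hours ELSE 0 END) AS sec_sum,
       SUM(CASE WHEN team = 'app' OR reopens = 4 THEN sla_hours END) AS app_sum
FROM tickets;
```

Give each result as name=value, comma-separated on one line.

sec_sum=202, app_sum=155

[sec_sum: team IN ('sec', 'net', 'app')]
ticket_id=6: ✓ → 11
ticket_id=7: ✓ → 96
ticket_id=8: ✗
ticket_id=9: ✗
ticket_id=10: ✓ → 16
ticket_id=11: ✗
ticket_id=12: ✓ → 15
ticket_id=13: ✓ → 24
ticket_id=14: ✓ → 40
sec_sum = 11 + 96 + 16 + 15 + 24 + 40 = 202
—
[app_sum: team = 'app' OR reopens = 4]
ticket_id=6: ✗
ticket_id=7: ✗
ticket_id=8: ✗
ticket_id=9: ✗
ticket_id=10: ✓ → 16
ticket_id=11: ✓ → 84
ticket_id=12: ✓ → 15
ticket_id=13: ✗
ticket_id=14: ✓ → 40
app_sum = 16 + 84 + 15 + 40 = 155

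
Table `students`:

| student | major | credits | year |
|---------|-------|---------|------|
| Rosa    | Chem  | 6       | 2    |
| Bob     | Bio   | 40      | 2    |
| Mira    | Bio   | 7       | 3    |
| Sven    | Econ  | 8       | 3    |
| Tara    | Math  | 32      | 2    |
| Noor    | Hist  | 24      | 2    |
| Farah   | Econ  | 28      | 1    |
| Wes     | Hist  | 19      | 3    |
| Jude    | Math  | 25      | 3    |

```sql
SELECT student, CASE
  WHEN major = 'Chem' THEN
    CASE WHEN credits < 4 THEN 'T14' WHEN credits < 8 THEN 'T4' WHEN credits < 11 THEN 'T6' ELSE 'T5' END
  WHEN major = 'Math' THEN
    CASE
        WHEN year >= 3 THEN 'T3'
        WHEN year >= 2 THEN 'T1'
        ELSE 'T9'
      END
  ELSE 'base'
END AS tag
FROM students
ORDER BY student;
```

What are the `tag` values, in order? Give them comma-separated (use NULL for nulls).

base, base, T3, base, base, T4, base, T1, base

student=Bob: major='Bio' → outer ELSE → base
student=Farah: major='Econ' → outer ELSE → base
student=Jude: major='Math' → inner[year >= 3] → T3
student=Mira: major='Bio' → outer ELSE → base
student=Noor: major='Hist' → outer ELSE → base
student=Rosa: major='Chem' → inner[credits < 8] → T4
student=Sven: major='Econ' → outer ELSE → base
student=Tara: major='Math' → inner[year >= 2] → T1
student=Wes: major='Hist' → outer ELSE → base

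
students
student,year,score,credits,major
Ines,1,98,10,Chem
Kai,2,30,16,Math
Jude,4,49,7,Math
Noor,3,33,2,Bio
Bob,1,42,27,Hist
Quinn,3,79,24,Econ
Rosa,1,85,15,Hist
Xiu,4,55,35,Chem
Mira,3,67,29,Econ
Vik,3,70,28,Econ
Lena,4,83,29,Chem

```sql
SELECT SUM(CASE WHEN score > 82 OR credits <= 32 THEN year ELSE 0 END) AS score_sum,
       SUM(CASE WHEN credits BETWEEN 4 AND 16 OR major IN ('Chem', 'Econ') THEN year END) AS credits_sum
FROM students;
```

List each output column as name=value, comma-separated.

score_sum=25, credits_sum=25

[score_sum: score > 82 OR credits <= 32]
student=Ines: ✓ → 1
student=Kai: ✓ → 2
student=Jude: ✓ → 4
student=Noor: ✓ → 3
student=Bob: ✓ → 1
student=Quinn: ✓ → 3
student=Rosa: ✓ → 1
student=Xiu: ✗
student=Mira: ✓ → 3
student=Vik: ✓ → 3
student=Lena: ✓ → 4
score_sum = 1 + 2 + 4 + 3 + 1 + 3 + 1 + 3 + 3 + 4 = 25
—
[credits_sum: credits BETWEEN 4 AND 16 OR major IN ('Chem', 'Econ')]
student=Ines: ✓ → 1
student=Kai: ✓ → 2
student=Jude: ✓ → 4
student=Noor: ✗
student=Bob: ✗
student=Quinn: ✓ → 3
student=Rosa: ✓ → 1
student=Xiu: ✓ → 4
student=Mira: ✓ → 3
student=Vik: ✓ → 3
student=Lena: ✓ → 4
credits_sum = 1 + 2 + 4 + 3 + 1 + 4 + 3 + 3 + 4 = 25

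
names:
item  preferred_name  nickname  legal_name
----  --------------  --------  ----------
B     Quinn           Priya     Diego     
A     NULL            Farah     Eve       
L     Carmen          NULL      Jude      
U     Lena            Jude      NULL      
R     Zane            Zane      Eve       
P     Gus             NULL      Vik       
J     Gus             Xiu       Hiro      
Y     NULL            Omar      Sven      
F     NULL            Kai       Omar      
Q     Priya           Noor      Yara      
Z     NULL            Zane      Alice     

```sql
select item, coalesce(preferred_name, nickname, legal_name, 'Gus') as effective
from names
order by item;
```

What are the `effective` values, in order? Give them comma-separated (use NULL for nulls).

Farah, Quinn, Kai, Gus, Carmen, Gus, Priya, Zane, Lena, Omar, Zane

item=A: preferred_name=NULL, nickname=Farah → Farah
item=B: preferred_name=Quinn → Quinn
item=F: preferred_name=NULL, nickname=Kai → Kai
item=J: preferred_name=Gus → Gus
item=L: preferred_name=Carmen → Carmen
item=P: preferred_name=Gus → Gus
item=Q: preferred_name=Priya → Priya
item=R: preferred_name=Zane → Zane
item=U: preferred_name=Lena → Lena
item=Y: preferred_name=NULL, nickname=Omar → Omar
item=Z: preferred_name=NULL, nickname=Zane → Zane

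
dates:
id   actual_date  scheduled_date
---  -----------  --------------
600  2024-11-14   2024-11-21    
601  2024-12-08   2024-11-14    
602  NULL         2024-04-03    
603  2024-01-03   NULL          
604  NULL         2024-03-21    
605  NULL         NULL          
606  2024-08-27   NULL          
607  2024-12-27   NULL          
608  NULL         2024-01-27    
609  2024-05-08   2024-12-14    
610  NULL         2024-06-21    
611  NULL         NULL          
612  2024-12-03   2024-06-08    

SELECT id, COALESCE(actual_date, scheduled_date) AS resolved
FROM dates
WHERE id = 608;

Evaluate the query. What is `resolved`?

id = 608: actual_date=NULL, scheduled_date=2024-01-27.
actual_date=NULL, scheduled_date=2024-01-27 → 2024-01-27

2024-01-27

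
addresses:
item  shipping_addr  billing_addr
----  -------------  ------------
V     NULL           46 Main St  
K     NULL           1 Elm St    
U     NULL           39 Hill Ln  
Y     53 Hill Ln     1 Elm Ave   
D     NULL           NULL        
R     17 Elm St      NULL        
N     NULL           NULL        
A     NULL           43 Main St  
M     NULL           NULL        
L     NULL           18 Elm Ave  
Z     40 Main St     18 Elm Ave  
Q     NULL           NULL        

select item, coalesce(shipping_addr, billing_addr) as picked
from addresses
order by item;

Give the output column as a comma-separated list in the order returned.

item=A: shipping_addr=NULL, billing_addr=43 Main St → 43 Main St
item=D: shipping_addr=NULL, billing_addr=NULL (all NULL) → NULL
item=K: shipping_addr=NULL, billing_addr=1 Elm St → 1 Elm St
item=L: shipping_addr=NULL, billing_addr=18 Elm Ave → 18 Elm Ave
item=M: shipping_addr=NULL, billing_addr=NULL (all NULL) → NULL
item=N: shipping_addr=NULL, billing_addr=NULL (all NULL) → NULL
item=Q: shipping_addr=NULL, billing_addr=NULL (all NULL) → NULL
item=R: shipping_addr=17 Elm St → 17 Elm St
item=U: shipping_addr=NULL, billing_addr=39 Hill Ln → 39 Hill Ln
item=V: shipping_addr=NULL, billing_addr=46 Main St → 46 Main St
item=Y: shipping_addr=53 Hill Ln → 53 Hill Ln
item=Z: shipping_addr=40 Main St → 40 Main St

43 Main St, NULL, 1 Elm St, 18 Elm Ave, NULL, NULL, NULL, 17 Elm St, 39 Hill Ln, 46 Main St, 53 Hill Ln, 40 Main St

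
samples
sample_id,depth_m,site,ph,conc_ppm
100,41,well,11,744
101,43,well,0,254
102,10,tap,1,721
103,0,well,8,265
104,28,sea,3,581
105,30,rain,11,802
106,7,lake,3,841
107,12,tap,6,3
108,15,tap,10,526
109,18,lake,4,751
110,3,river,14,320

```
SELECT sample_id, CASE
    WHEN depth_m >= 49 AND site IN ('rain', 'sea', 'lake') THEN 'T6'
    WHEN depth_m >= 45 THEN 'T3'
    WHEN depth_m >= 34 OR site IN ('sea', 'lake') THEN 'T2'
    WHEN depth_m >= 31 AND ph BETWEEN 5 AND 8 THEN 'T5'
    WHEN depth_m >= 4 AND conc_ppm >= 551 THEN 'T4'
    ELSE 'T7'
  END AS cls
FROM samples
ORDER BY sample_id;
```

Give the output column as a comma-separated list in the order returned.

sample_id=100: depth_m >= 34 OR site IN ('sea', 'lake') → T2
sample_id=101: depth_m >= 34 OR site IN ('sea', 'lake') → T2
sample_id=102: depth_m >= 4 AND conc_ppm >= 551 → T4
sample_id=103: ELSE → T7
sample_id=104: depth_m >= 34 OR site IN ('sea', 'lake') → T2
sample_id=105: depth_m >= 4 AND conc_ppm >= 551 → T4
sample_id=106: depth_m >= 34 OR site IN ('sea', 'lake') → T2
sample_id=107: ELSE → T7
sample_id=108: ELSE → T7
sample_id=109: depth_m >= 34 OR site IN ('sea', 'lake') → T2
sample_id=110: ELSE → T7

T2, T2, T4, T7, T2, T4, T2, T7, T7, T2, T7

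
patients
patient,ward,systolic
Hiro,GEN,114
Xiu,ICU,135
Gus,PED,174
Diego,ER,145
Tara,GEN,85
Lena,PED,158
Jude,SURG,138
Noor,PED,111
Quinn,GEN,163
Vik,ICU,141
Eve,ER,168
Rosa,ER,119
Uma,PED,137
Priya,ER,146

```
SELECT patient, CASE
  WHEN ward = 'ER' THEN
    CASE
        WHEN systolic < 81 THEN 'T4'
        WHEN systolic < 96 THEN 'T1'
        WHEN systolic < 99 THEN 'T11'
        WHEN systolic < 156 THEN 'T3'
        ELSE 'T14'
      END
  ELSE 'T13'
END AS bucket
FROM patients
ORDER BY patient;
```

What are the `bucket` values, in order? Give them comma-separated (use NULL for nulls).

T3, T14, T13, T13, T13, T13, T13, T3, T13, T3, T13, T13, T13, T13

patient=Diego: ward='ER' → inner[systolic < 156] → T3
patient=Eve: ward='ER' → inner[ELSE] → T14
patient=Gus: ward='PED' → outer ELSE → T13
patient=Hiro: ward='GEN' → outer ELSE → T13
patient=Jude: ward='SURG' → outer ELSE → T13
patient=Lena: ward='PED' → outer ELSE → T13
patient=Noor: ward='PED' → outer ELSE → T13
patient=Priya: ward='ER' → inner[systolic < 156] → T3
patient=Quinn: ward='GEN' → outer ELSE → T13
patient=Rosa: ward='ER' → inner[systolic < 156] → T3
patient=Tara: ward='GEN' → outer ELSE → T13
patient=Uma: ward='PED' → outer ELSE → T13
patient=Vik: ward='ICU' → outer ELSE → T13
patient=Xiu: ward='ICU' → outer ELSE → T13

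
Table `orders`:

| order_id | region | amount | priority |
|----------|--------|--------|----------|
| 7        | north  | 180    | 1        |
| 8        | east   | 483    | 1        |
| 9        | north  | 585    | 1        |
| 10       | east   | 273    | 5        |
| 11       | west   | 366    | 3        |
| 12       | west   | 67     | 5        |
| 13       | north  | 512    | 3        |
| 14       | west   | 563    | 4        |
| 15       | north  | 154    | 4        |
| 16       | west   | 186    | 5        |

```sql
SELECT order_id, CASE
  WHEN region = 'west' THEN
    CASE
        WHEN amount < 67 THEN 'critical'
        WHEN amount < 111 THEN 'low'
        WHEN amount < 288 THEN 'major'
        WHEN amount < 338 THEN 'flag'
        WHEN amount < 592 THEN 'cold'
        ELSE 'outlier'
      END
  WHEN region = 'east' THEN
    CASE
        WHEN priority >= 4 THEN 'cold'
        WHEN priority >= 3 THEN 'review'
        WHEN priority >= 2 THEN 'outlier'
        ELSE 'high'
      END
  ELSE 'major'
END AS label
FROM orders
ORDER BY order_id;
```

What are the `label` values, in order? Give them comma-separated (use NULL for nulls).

major, high, major, cold, cold, low, major, cold, major, major

order_id=7: region='north' → outer ELSE → major
order_id=8: region='east' → inner[ELSE] → high
order_id=9: region='north' → outer ELSE → major
order_id=10: region='east' → inner[priority >= 4] → cold
order_id=11: region='west' → inner[amount < 592] → cold
order_id=12: region='west' → inner[amount < 111] → low
order_id=13: region='north' → outer ELSE → major
order_id=14: region='west' → inner[amount < 592] → cold
order_id=15: region='north' → outer ELSE → major
order_id=16: region='west' → inner[amount < 288] → major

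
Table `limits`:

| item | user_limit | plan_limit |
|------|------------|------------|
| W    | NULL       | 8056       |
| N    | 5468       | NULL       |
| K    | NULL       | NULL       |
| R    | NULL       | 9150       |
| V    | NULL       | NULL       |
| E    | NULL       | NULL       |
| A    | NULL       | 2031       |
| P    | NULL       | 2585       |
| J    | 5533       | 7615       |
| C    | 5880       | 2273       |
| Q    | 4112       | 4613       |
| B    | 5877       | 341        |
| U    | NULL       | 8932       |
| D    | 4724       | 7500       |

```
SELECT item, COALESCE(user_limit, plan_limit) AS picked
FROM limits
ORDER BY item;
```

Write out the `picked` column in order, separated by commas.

item=A: user_limit=NULL, plan_limit=2031 → 2031
item=B: user_limit=5877 → 5877
item=C: user_limit=5880 → 5880
item=D: user_limit=4724 → 4724
item=E: user_limit=NULL, plan_limit=NULL (all NULL) → NULL
item=J: user_limit=5533 → 5533
item=K: user_limit=NULL, plan_limit=NULL (all NULL) → NULL
item=N: user_limit=5468 → 5468
item=P: user_limit=NULL, plan_limit=2585 → 2585
item=Q: user_limit=4112 → 4112
item=R: user_limit=NULL, plan_limit=9150 → 9150
item=U: user_limit=NULL, plan_limit=8932 → 8932
item=V: user_limit=NULL, plan_limit=NULL (all NULL) → NULL
item=W: user_limit=NULL, plan_limit=8056 → 8056

2031, 5877, 5880, 4724, NULL, 5533, NULL, 5468, 2585, 4112, 9150, 8932, NULL, 8056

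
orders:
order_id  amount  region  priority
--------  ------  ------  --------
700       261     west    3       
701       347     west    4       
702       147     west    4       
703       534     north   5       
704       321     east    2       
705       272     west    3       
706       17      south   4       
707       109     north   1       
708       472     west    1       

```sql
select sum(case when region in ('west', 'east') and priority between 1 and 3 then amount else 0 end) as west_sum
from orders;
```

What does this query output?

order_id=700: ✓ → 261
order_id=701: ✗
order_id=702: ✗
order_id=703: ✗
order_id=704: ✓ → 321
order_id=705: ✓ → 272
order_id=706: ✗
order_id=707: ✗
order_id=708: ✓ → 472
west_sum = 261 + 321 + 272 + 472 = 1326

1326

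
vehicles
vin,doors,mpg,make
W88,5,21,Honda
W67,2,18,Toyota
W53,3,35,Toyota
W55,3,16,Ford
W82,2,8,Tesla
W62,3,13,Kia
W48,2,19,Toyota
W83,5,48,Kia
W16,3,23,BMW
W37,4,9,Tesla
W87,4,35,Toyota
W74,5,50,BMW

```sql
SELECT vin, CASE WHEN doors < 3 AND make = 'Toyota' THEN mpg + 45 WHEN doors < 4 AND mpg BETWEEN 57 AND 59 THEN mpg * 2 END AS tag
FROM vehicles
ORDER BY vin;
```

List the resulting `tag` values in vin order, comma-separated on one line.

NULL, NULL, 64, NULL, NULL, NULL, 63, NULL, NULL, NULL, NULL, NULL

vin=W16: (no match → NULL) → NULL
vin=W37: (no match → NULL) → NULL
vin=W48: doors < 3 AND make = 'Toyota' → 64
vin=W53: (no match → NULL) → NULL
vin=W55: (no match → NULL) → NULL
vin=W62: (no match → NULL) → NULL
vin=W67: doors < 3 AND make = 'Toyota' → 63
vin=W74: (no match → NULL) → NULL
vin=W82: (no match → NULL) → NULL
vin=W83: (no match → NULL) → NULL
vin=W87: (no match → NULL) → NULL
vin=W88: (no match → NULL) → NULL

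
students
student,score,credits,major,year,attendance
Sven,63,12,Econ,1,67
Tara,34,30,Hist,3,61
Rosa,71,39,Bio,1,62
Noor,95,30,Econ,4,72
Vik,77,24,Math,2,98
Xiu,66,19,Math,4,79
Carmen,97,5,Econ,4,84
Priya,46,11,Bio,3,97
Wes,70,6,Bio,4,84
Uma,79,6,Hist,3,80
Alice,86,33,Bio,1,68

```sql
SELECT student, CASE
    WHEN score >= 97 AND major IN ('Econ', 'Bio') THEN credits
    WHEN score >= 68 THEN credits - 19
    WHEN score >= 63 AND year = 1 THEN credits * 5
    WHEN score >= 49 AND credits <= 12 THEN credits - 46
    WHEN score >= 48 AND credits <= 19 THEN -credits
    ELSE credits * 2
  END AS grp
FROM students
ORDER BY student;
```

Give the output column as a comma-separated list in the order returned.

student=Alice: score >= 68 → 14
student=Carmen: score >= 97 AND major IN ('Econ', 'Bio') → 5
student=Noor: score >= 68 → 11
student=Priya: ELSE → 22
student=Rosa: score >= 68 → 20
student=Sven: score >= 63 AND year = 1 → 60
student=Tara: ELSE → 60
student=Uma: score >= 68 → -13
student=Vik: score >= 68 → 5
student=Wes: score >= 68 → -13
student=Xiu: score >= 48 AND credits <= 19 → -19

14, 5, 11, 22, 20, 60, 60, -13, 5, -13, -19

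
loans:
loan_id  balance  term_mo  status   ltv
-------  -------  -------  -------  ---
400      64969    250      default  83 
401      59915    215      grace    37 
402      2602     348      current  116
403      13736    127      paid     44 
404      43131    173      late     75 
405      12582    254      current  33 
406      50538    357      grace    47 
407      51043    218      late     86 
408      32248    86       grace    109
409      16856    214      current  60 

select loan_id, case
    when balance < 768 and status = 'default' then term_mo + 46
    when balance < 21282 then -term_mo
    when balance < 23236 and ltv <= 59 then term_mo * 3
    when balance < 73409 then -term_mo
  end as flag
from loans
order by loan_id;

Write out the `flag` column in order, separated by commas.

loan_id=400: balance < 73409 → -250
loan_id=401: balance < 73409 → -215
loan_id=402: balance < 21282 → -348
loan_id=403: balance < 21282 → -127
loan_id=404: balance < 73409 → -173
loan_id=405: balance < 21282 → -254
loan_id=406: balance < 73409 → -357
loan_id=407: balance < 73409 → -218
loan_id=408: balance < 73409 → -86
loan_id=409: balance < 21282 → -214

-250, -215, -348, -127, -173, -254, -357, -218, -86, -214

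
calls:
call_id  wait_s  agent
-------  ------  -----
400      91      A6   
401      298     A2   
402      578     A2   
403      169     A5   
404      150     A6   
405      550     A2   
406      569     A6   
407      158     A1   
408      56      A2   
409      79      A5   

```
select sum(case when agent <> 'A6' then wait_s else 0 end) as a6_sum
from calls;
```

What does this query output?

1888

call_id=400: ✗
call_id=401: ✓ → 298
call_id=402: ✓ → 578
call_id=403: ✓ → 169
call_id=404: ✗
call_id=405: ✓ → 550
call_id=406: ✗
call_id=407: ✓ → 158
call_id=408: ✓ → 56
call_id=409: ✓ → 79
a6_sum = 298 + 578 + 169 + 550 + 158 + 56 + 79 = 1888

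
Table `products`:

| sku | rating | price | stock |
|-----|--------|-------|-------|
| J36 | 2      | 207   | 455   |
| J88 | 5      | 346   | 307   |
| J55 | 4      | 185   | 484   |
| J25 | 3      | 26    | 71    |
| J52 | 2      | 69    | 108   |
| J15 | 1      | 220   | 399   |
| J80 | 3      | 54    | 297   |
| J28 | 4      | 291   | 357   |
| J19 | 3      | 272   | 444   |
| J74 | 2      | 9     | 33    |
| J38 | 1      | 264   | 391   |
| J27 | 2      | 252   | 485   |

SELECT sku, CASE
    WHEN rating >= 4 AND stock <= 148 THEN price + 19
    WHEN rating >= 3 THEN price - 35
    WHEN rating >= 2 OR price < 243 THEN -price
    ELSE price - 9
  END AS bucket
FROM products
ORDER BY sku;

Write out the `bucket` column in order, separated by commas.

sku=J15: rating >= 2 OR price < 243 → -220
sku=J19: rating >= 3 → 237
sku=J25: rating >= 3 → -9
sku=J27: rating >= 2 OR price < 243 → -252
sku=J28: rating >= 3 → 256
sku=J36: rating >= 2 OR price < 243 → -207
sku=J38: ELSE → 255
sku=J52: rating >= 2 OR price < 243 → -69
sku=J55: rating >= 3 → 150
sku=J74: rating >= 2 OR price < 243 → -9
sku=J80: rating >= 3 → 19
sku=J88: rating >= 3 → 311

-220, 237, -9, -252, 256, -207, 255, -69, 150, -9, 19, 311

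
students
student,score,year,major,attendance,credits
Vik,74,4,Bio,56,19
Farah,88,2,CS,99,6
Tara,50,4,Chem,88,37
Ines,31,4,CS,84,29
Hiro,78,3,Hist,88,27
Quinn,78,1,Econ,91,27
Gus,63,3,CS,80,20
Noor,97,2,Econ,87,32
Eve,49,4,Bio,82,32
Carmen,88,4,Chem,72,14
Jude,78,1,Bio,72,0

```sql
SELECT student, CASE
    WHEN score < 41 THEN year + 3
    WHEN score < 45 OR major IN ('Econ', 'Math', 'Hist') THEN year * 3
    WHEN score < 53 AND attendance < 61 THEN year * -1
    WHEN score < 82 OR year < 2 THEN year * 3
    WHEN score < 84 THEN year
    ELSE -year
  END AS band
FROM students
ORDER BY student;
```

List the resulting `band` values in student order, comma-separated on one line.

-4, 12, -2, 9, 9, 7, 3, 6, 3, 12, 12

student=Carmen: ELSE → -4
student=Eve: score < 82 OR year < 2 → 12
student=Farah: ELSE → -2
student=Gus: score < 82 OR year < 2 → 9
student=Hiro: score < 45 OR major IN ('Econ', 'Math', 'Hist') → 9
student=Ines: score < 41 → 7
student=Jude: score < 82 OR year < 2 → 3
student=Noor: score < 45 OR major IN ('Econ', 'Math', 'Hist') → 6
student=Quinn: score < 45 OR major IN ('Econ', 'Math', 'Hist') → 3
student=Tara: score < 82 OR year < 2 → 12
student=Vik: score < 82 OR year < 2 → 12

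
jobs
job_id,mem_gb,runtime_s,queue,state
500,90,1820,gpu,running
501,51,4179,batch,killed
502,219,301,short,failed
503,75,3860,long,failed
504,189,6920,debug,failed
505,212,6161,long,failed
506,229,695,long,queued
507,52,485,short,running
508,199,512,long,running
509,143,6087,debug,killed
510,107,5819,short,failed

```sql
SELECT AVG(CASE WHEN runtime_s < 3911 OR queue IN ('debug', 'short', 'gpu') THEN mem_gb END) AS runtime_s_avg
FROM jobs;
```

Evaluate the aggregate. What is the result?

144.7777777778

job_id=500: ✓ → 90
job_id=501: ✗
job_id=502: ✓ → 219
job_id=503: ✓ → 75
job_id=504: ✓ → 189
job_id=505: ✗
job_id=506: ✓ → 229
job_id=507: ✓ → 52
job_id=508: ✓ → 199
job_id=509: ✓ → 143
job_id=510: ✓ → 107
runtime_s_avg = (90 + 219 + 75 + 189 + 229 + 52 + 199 + 143 + 107) / 9 = 144.7777777778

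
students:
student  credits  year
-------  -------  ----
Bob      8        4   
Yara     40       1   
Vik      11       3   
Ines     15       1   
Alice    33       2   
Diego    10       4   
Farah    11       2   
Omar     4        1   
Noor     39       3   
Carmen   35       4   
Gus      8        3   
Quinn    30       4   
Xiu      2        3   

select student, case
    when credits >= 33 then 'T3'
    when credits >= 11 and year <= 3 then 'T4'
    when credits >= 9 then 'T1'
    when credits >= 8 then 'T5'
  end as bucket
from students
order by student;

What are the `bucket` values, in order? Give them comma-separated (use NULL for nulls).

T3, T5, T3, T1, T4, T5, T4, T3, NULL, T1, T4, NULL, T3

student=Alice: credits >= 33 → T3
student=Bob: credits >= 8 → T5
student=Carmen: credits >= 33 → T3
student=Diego: credits >= 9 → T1
student=Farah: credits >= 11 and year <= 3 → T4
student=Gus: credits >= 8 → T5
student=Ines: credits >= 11 and year <= 3 → T4
student=Noor: credits >= 33 → T3
student=Omar: (no match → NULL) → NULL
student=Quinn: credits >= 9 → T1
student=Vik: credits >= 11 and year <= 3 → T4
student=Xiu: (no match → NULL) → NULL
student=Yara: credits >= 33 → T3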